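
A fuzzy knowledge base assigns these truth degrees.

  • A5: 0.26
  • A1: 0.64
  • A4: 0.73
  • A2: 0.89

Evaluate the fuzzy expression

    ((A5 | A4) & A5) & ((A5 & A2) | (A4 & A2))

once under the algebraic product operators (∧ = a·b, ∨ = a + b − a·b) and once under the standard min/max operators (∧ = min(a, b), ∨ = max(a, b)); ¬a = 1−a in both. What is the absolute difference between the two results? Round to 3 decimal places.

Under algebraic product:
  A5 | A4 = a + b − a·b on (0.2600, 0.7300) = 0.8002
  (A5 | A4) & A5 = a·b on (0.8002, 0.2600) = 0.2081
  A5 & A2 = a·b on (0.2600, 0.8900) = 0.2314
  A4 & A2 = a·b on (0.7300, 0.8900) = 0.6497
  (A5 & A2) | (A4 & A2) = a + b − a·b on (0.2314, 0.6497) = 0.7308
  ((A5 | A4) & A5) & ((A5 & A2) | (A4 & A2)) = a·b on (0.2081, 0.7308) = 0.1520
  → value = 0.1520
Under standard min/max:
  A5 | A4 = max(a, b) on (0.26, 0.73) = 0.73
  (A5 | A4) & A5 = min(a, b) on (0.73, 0.26) = 0.26
  A5 & A2 = min(a, b) on (0.26, 0.89) = 0.26
  A4 & A2 = min(a, b) on (0.73, 0.89) = 0.73
  (A5 & A2) | (A4 & A2) = max(a, b) on (0.26, 0.73) = 0.73
  ((A5 | A4) & A5) & ((A5 & A2) | (A4 & A2)) = min(a, b) on (0.26, 0.73) = 0.26
  → value = 0.2600
|0.1520 − 0.2600| = 0.108

0.108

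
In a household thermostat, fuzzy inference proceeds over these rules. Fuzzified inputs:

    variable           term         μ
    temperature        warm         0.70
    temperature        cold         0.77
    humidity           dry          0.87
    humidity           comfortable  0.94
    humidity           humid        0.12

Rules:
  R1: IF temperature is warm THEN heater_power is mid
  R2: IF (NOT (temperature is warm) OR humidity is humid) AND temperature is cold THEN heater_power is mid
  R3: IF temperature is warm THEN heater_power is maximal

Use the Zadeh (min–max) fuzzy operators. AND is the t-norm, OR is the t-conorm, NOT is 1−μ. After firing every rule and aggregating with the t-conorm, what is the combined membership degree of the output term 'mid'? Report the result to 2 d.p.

0.70

R1: warm=0.70 → w = 0.70
R2: (¬warm=1−0.70=0.30 OR humid=0.12) = 0.30; AND[min(a, b)] with cold=0.77 → w = 0.30
R3: warm=0.70 → w = 0.70
Rules with consequent 'mid': {R1, R2} → strengths 0.70, 0.30
Aggregate via t-conorm [max(a, b)]: 0.70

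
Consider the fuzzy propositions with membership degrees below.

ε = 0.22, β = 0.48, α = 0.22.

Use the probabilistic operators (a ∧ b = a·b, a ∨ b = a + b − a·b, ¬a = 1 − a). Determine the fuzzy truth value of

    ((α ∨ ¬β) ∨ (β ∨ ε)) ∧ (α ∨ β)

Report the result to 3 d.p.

0.504

¬β = 1 − 0.4800 = 0.5200
α ∨ ¬β = a + b − a·b on (0.2200, 0.5200) = 0.6256
β ∨ ε = a + b − a·b on (0.4800, 0.2200) = 0.5944
(α ∨ ¬β) ∨ (β ∨ ε) = a + b − a·b on (0.6256, 0.5944) = 0.8481
α ∨ β = a + b − a·b on (0.2200, 0.4800) = 0.5944
((α ∨ ¬β) ∨ (β ∨ ε)) ∧ (α ∨ β) = a·b on (0.8481, 0.5944) = 0.5041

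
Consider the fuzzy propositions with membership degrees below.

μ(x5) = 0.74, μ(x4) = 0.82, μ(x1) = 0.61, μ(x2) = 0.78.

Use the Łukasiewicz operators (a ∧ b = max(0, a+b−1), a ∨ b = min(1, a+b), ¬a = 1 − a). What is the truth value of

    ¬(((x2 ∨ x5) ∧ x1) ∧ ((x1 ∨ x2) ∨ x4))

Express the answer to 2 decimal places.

x2 ∨ x5 = min(1, a+b) on (0.78, 0.74) = 1.00
(x2 ∨ x5) ∧ x1 = max(0, a+b−1) on (1.00, 0.61) = 0.61
x1 ∨ x2 = min(1, a+b) on (0.61, 0.78) = 1.00
(x1 ∨ x2) ∨ x4 = min(1, a+b) on (1.00, 0.82) = 1.00
((x2 ∨ x5) ∧ x1) ∧ ((x1 ∨ x2) ∨ x4) = max(0, a+b−1) on (0.61, 1.00) = 0.61
¬(((x2 ∨ x5) ∧ x1) ∧ ((x1 ∨ x2) ∨ x4)) = 1 − 0.61 = 0.39

0.39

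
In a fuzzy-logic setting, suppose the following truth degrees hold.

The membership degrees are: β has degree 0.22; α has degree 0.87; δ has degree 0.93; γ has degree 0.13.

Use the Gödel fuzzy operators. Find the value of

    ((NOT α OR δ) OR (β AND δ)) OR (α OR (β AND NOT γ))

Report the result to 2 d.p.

NOT α = 1 − 0.87 = 0.13
NOT α OR δ = max(a, b) on (0.13, 0.93) = 0.93
β AND δ = min(a, b) on (0.22, 0.93) = 0.22
(NOT α OR δ) OR (β AND δ) = max(a, b) on (0.93, 0.22) = 0.93
NOT γ = 1 − 0.13 = 0.87
β AND NOT γ = min(a, b) on (0.22, 0.87) = 0.22
α OR (β AND NOT γ) = max(a, b) on (0.87, 0.22) = 0.87
((NOT α OR δ) OR (β AND δ)) OR (α OR (β AND NOT γ)) = max(a, b) on (0.93, 0.87) = 0.93

0.93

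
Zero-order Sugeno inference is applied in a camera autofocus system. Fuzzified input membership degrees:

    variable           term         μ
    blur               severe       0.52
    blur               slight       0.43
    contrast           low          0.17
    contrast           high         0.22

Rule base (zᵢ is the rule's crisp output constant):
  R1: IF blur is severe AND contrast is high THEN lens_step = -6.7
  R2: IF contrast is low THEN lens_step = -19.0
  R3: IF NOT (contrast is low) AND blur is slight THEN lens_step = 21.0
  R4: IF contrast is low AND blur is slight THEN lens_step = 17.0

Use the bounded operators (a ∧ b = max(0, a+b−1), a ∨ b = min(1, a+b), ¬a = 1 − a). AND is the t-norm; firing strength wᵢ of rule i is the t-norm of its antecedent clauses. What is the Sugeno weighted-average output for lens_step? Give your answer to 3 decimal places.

R1 (z=-6.7): severe=0.52, high=0.22; AND[max(0, a+b−1)] → w = 0.00
R2 (z=-19.0): low=0.17 → w = 0.17
R3 (z=21.0): ¬low=1−0.17=0.83, slight=0.43; AND[max(0, a+b−1)] → w = 0.26
R4 (z=17.0): low=0.17, slight=0.43; AND[max(0, a+b−1)] → w = 0.00
Weighted average = (0.00·-6.7 + 0.17·-19.0 + 0.26·21.0 + 0.00·17.0) / (0.00 + 0.17 + 0.26 + 0.00)
  = 2.2300 / 0.4300 = 5.186

5.186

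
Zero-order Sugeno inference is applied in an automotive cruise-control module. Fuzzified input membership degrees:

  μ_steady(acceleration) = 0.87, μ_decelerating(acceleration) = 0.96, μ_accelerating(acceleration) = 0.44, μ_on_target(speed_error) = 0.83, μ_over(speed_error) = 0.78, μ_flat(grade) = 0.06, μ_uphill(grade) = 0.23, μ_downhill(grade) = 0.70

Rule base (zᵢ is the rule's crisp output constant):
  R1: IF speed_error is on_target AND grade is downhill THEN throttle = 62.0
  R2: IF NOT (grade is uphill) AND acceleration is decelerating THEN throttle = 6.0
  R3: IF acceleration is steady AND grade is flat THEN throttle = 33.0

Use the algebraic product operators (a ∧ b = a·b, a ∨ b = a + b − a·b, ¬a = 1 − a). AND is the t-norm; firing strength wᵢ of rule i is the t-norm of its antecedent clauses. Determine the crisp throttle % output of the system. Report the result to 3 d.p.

R1 (z=62.0): on_target=0.83, downhill=0.70; AND[a·b] → w = 0.5810
R2 (z=6.0): ¬uphill=1−0.23=0.77, decelerating=0.96; AND[a·b] → w = 0.7392
R3 (z=33.0): steady=0.87, flat=0.06; AND[a·b] → w = 0.0522
Weighted average = (0.5810·62.0 + 0.7392·6.0 + 0.0522·33.0) / (0.5810 + 0.7392 + 0.0522)
  = 42.1798 / 1.3724 = 30.734

30.734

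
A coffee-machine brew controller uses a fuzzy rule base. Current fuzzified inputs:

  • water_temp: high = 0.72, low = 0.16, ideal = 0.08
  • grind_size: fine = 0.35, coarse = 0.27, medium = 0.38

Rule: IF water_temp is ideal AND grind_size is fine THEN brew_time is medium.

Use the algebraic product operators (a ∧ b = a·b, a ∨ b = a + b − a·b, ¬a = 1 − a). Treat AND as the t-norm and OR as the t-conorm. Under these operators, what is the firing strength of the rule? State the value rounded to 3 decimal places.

0.028

firing strength: ideal=0.08, fine=0.35; AND[a·b] → w = 0.0280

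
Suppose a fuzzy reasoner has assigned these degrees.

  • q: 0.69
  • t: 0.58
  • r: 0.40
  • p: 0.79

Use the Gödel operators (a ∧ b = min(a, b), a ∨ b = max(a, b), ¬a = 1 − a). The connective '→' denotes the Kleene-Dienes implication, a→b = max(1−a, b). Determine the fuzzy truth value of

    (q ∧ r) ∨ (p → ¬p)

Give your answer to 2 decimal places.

0.40

q ∧ r = min(a, b) on (0.69, 0.40) = 0.40
¬p = 1 − 0.79 = 0.21
p → ¬p  [Kleene-Dienes: max(1−a, b)] with a=0.79, b=0.21 → 0.21
(q ∧ r) ∨ (p → ¬p) = max(a, b) on (0.40, 0.21) = 0.40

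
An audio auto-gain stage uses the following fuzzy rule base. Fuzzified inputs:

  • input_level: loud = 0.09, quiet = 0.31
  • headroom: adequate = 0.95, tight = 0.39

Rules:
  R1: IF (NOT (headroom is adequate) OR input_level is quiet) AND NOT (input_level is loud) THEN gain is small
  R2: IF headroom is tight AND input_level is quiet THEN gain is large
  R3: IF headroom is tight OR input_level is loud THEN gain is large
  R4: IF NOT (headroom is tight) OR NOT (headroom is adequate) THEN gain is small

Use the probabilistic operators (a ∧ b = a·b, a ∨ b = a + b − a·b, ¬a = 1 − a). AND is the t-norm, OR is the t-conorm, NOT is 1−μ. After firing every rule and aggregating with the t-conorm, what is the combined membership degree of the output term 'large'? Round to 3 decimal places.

R1: (¬adequate=1−0.95=0.05 OR quiet=0.31) = 0.3445; AND[a·b] with ¬loud=1−0.09=0.91 → w = 0.3135
R2: tight=0.39, quiet=0.31; AND[a·b] → w = 0.1209
R3: tight=0.39, loud=0.09; OR[a + b − a·b] → w = 0.4449
R4: ¬tight=1−0.39=0.61, ¬adequate=1−0.95=0.05; OR[a + b − a·b] → w = 0.6295
Rules with consequent 'large': {R2, R3} → strengths 0.1209, 0.4449
Aggregate via t-conorm [a + b − a·b]: 0.5120

0.512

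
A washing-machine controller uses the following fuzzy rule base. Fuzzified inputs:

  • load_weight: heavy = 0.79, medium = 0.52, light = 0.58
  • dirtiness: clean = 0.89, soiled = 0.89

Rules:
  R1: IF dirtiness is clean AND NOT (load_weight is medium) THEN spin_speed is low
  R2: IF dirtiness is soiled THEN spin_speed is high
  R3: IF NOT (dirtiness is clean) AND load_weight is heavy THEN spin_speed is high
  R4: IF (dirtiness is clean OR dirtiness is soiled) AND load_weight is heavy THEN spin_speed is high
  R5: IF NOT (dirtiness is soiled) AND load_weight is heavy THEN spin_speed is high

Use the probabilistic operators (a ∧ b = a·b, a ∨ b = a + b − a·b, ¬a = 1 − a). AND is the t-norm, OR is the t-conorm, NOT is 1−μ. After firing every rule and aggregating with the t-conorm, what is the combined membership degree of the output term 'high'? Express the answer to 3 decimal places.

R1: clean=0.89, ¬medium=1−0.52=0.48; AND[a·b] → w = 0.4272
R2: soiled=0.89 → w = 0.8900
R3: ¬clean=1−0.89=0.11, heavy=0.79; AND[a·b] → w = 0.0869
R4: (clean=0.89 OR soiled=0.89) = 0.9879; AND[a·b] with heavy=0.79 → w = 0.7804
R5: ¬soiled=1−0.89=0.11, heavy=0.79; AND[a·b] → w = 0.0869
Rules with consequent 'high': {R2, R3, R4, R5} → strengths 0.8900, 0.0869, 0.7804, 0.0869
Aggregate via t-conorm [a + b − a·b]: 0.9799

0.980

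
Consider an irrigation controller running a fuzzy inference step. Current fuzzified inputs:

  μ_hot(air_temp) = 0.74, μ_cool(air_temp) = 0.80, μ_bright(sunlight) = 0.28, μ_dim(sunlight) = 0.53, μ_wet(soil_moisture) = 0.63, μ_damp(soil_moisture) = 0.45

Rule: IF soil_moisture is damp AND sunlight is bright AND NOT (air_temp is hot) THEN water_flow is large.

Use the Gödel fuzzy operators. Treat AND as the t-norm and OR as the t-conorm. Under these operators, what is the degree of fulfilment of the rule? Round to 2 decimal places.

0.26

firing strength: damp=0.45, bright=0.28, ¬hot=1−0.74=0.26; AND[min(a, b)] → w = 0.26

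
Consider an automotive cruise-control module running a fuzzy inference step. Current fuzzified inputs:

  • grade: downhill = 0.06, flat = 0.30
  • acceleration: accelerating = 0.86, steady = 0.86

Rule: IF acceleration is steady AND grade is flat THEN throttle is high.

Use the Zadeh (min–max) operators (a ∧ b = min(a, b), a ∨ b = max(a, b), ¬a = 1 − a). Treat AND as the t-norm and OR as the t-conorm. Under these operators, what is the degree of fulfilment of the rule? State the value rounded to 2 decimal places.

0.30

firing strength: steady=0.86, flat=0.30; AND[min(a, b)] → w = 0.30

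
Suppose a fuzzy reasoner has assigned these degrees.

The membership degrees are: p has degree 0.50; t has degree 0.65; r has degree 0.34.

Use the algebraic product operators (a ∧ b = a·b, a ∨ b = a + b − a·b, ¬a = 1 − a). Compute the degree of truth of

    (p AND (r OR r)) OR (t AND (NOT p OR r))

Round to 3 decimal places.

r OR r = a + b − a·b on (0.3400, 0.3400) = 0.5644
p AND (r OR r) = a·b on (0.5000, 0.5644) = 0.2822
NOT p = 1 − 0.5000 = 0.5000
NOT p OR r = a + b − a·b on (0.5000, 0.3400) = 0.6700
t AND (NOT p OR r) = a·b on (0.6500, 0.6700) = 0.4355
(p AND (r OR r)) OR (t AND (NOT p OR r)) = a + b − a·b on (0.2822, 0.4355) = 0.5948

0.595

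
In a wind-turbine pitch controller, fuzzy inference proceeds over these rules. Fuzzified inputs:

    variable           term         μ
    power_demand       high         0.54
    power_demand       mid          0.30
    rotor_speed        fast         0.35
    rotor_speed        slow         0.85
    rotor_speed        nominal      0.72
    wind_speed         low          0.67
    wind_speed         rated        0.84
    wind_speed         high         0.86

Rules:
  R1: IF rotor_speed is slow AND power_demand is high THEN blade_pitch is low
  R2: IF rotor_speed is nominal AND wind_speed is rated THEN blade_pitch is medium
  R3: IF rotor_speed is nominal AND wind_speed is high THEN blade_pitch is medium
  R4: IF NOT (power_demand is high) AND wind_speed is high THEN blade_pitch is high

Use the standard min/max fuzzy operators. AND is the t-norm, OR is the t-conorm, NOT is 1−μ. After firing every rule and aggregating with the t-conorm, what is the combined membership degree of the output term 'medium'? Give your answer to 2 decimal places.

R1: slow=0.85, high=0.54; AND[min(a, b)] → w = 0.54
R2: nominal=0.72, rated=0.84; AND[min(a, b)] → w = 0.72
R3: nominal=0.72, high=0.86; AND[min(a, b)] → w = 0.72
R4: ¬high=1−0.54=0.46, high=0.86; AND[min(a, b)] → w = 0.46
Rules with consequent 'medium': {R2, R3} → strengths 0.72, 0.72
Aggregate via t-conorm [max(a, b)]: 0.72

0.72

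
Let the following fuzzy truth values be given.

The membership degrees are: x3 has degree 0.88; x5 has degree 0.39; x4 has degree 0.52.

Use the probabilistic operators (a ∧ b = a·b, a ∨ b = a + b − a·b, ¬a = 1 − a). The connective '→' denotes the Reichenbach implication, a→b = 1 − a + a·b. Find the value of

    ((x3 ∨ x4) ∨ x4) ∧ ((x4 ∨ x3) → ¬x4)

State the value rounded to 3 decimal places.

x3 ∨ x4 = a + b − a·b on (0.8800, 0.5200) = 0.9424
(x3 ∨ x4) ∨ x4 = a + b − a·b on (0.9424, 0.5200) = 0.9724
x4 ∨ x3 = a + b − a·b on (0.5200, 0.8800) = 0.9424
¬x4 = 1 − 0.5200 = 0.4800
(x4 ∨ x3) → ¬x4  [Reichenbach: 1 − a + a·b] with a=0.9424, b=0.4800 → 0.5100
((x3 ∨ x4) ∨ x4) ∧ ((x4 ∨ x3) → ¬x4) = a·b on (0.9724, 0.5100) = 0.4959

0.496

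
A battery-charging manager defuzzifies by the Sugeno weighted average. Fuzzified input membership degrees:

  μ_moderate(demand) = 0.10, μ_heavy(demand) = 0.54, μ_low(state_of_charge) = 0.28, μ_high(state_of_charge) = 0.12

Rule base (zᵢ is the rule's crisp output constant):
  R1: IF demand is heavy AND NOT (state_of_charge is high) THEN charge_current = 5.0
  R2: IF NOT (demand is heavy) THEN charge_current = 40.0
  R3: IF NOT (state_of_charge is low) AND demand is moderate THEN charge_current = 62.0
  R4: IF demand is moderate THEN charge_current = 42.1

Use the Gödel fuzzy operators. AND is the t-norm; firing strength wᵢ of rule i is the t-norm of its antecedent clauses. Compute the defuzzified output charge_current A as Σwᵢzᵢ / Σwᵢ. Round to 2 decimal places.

R1 (z=5.0): heavy=0.54, ¬high=1−0.12=0.88; AND[min(a, b)] → w = 0.54
R2 (z=40.0): ¬heavy=1−0.54=0.46 → w = 0.46
R3 (z=62.0): ¬low=1−0.28=0.72, moderate=0.10; AND[min(a, b)] → w = 0.10
R4 (z=42.1): moderate=0.10 → w = 0.10
Weighted average = (0.54·5.0 + 0.46·40.0 + 0.10·62.0 + 0.10·42.1) / (0.54 + 0.46 + 0.10 + 0.10)
  = 31.5100 / 1.2000 = 26.26

26.26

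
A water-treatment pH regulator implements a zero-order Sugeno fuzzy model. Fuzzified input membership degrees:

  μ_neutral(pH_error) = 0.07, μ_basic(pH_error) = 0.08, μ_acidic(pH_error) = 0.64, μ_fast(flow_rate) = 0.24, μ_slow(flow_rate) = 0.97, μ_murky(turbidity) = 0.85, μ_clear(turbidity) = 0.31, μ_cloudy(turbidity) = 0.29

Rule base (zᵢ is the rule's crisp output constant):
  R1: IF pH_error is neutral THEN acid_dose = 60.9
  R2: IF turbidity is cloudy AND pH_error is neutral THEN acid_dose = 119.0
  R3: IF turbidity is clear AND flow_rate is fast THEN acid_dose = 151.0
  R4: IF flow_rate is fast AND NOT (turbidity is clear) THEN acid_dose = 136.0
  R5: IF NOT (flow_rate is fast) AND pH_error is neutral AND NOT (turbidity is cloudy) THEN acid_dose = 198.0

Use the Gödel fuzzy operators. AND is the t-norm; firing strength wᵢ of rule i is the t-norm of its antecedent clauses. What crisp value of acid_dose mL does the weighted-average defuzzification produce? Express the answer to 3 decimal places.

R1 (z=60.9): neutral=0.07 → w = 0.07
R2 (z=119.0): cloudy=0.29, neutral=0.07; AND[min(a, b)] → w = 0.07
R3 (z=151.0): clear=0.31, fast=0.24; AND[min(a, b)] → w = 0.24
R4 (z=136.0): fast=0.24, ¬clear=1−0.31=0.69; AND[min(a, b)] → w = 0.24
R5 (z=198.0): ¬fast=1−0.24=0.76, neutral=0.07, ¬cloudy=1−0.29=0.71; AND[min(a, b)] → w = 0.07
Weighted average = (0.07·60.9 + 0.07·119.0 + 0.24·151.0 + 0.24·136.0 + 0.07·198.0) / (0.07 + 0.07 + 0.24 + 0.24 + 0.07)
  = 95.3330 / 0.6900 = 138.164

138.164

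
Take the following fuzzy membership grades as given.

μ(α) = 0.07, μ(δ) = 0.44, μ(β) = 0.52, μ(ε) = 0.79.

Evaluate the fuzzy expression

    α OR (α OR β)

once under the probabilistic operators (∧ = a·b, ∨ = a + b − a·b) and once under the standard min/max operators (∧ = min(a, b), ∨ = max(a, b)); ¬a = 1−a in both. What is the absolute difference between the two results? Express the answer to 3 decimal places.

Under probabilistic:
  α OR β = a + b − a·b on (0.0700, 0.5200) = 0.5536
  α OR (α OR β) = a + b − a·b on (0.0700, 0.5536) = 0.5848
  → value = 0.5848
Under standard min/max:
  α OR β = max(a, b) on (0.07, 0.52) = 0.52
  α OR (α OR β) = max(a, b) on (0.07, 0.52) = 0.52
  → value = 0.5200
|0.5848 − 0.5200| = 0.065

0.065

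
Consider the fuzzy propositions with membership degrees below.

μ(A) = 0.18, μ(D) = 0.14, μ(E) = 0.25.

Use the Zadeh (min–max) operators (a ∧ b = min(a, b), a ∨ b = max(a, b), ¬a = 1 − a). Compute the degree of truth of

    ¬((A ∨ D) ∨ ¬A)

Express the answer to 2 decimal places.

0.18

A ∨ D = max(a, b) on (0.18, 0.14) = 0.18
¬A = 1 − 0.18 = 0.82
(A ∨ D) ∨ ¬A = max(a, b) on (0.18, 0.82) = 0.82
¬((A ∨ D) ∨ ¬A) = 1 − 0.82 = 0.18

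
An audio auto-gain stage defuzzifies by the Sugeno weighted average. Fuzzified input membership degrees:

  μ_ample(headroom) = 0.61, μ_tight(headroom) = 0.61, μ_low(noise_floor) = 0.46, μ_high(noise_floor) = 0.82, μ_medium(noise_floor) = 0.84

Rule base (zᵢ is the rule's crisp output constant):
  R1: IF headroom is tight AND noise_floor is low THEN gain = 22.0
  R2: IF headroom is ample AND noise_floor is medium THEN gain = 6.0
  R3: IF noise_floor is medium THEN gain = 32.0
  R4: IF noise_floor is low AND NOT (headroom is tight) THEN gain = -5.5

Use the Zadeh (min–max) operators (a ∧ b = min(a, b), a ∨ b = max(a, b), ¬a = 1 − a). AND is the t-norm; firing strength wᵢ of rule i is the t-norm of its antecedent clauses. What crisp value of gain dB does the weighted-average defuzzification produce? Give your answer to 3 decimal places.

16.746

R1 (z=22.0): tight=0.61, low=0.46; AND[min(a, b)] → w = 0.46
R2 (z=6.0): ample=0.61, medium=0.84; AND[min(a, b)] → w = 0.61
R3 (z=32.0): medium=0.84 → w = 0.84
R4 (z=-5.5): low=0.46, ¬tight=1−0.61=0.39; AND[min(a, b)] → w = 0.39
Weighted average = (0.46·22.0 + 0.61·6.0 + 0.84·32.0 + 0.39·-5.5) / (0.46 + 0.61 + 0.84 + 0.39)
  = 38.5150 / 2.3000 = 16.746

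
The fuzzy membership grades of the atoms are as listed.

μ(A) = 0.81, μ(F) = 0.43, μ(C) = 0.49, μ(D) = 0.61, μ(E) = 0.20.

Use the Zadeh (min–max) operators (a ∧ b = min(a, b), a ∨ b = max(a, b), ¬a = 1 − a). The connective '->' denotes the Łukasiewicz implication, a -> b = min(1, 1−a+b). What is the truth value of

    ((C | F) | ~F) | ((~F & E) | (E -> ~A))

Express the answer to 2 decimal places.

C | F = max(a, b) on (0.49, 0.43) = 0.49
~F = 1 − 0.43 = 0.57
(C | F) | ~F = max(a, b) on (0.49, 0.57) = 0.57
~F = 1 − 0.43 = 0.57
~F & E = min(a, b) on (0.57, 0.20) = 0.20
~A = 1 − 0.81 = 0.19
E -> ~A  [Łukasiewicz: min(1, 1−a+b)] with a=0.20, b=0.19 → 0.99
(~F & E) | (E -> ~A) = max(a, b) on (0.20, 0.99) = 0.99
((C | F) | ~F) | ((~F & E) | (E -> ~A)) = max(a, b) on (0.57, 0.99) = 0.99

0.99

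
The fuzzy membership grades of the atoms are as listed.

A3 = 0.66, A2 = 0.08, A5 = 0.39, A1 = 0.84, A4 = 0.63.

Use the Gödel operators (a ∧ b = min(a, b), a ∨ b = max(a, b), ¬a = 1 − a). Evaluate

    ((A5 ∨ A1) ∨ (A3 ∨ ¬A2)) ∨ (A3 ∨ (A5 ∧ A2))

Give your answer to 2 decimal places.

A5 ∨ A1 = max(a, b) on (0.39, 0.84) = 0.84
¬A2 = 1 − 0.08 = 0.92
A3 ∨ ¬A2 = max(a, b) on (0.66, 0.92) = 0.92
(A5 ∨ A1) ∨ (A3 ∨ ¬A2) = max(a, b) on (0.84, 0.92) = 0.92
A5 ∧ A2 = min(a, b) on (0.39, 0.08) = 0.08
A3 ∨ (A5 ∧ A2) = max(a, b) on (0.66, 0.08) = 0.66
((A5 ∨ A1) ∨ (A3 ∨ ¬A2)) ∨ (A3 ∨ (A5 ∧ A2)) = max(a, b) on (0.92, 0.66) = 0.92

0.92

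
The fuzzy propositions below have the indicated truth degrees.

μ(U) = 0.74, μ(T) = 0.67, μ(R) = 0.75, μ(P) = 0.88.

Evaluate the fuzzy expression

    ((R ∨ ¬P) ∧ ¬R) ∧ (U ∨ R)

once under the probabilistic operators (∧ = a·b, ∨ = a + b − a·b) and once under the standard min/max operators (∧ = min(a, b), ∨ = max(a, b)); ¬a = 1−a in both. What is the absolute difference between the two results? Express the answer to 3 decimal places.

Under probabilistic:
  ¬P = 1 − 0.8800 = 0.1200
  R ∨ ¬P = a + b − a·b on (0.7500, 0.1200) = 0.7800
  ¬R = 1 − 0.7500 = 0.2500
  (R ∨ ¬P) ∧ ¬R = a·b on (0.7800, 0.2500) = 0.1950
  U ∨ R = a + b − a·b on (0.7400, 0.7500) = 0.9350
  ((R ∨ ¬P) ∧ ¬R) ∧ (U ∨ R) = a·b on (0.1950, 0.9350) = 0.1823
  → value = 0.1823
Under standard min/max:
  ¬P = 1 − 0.88 = 0.12
  R ∨ ¬P = max(a, b) on (0.75, 0.12) = 0.75
  ¬R = 1 − 0.75 = 0.25
  (R ∨ ¬P) ∧ ¬R = min(a, b) on (0.75, 0.25) = 0.25
  U ∨ R = max(a, b) on (0.74, 0.75) = 0.75
  ((R ∨ ¬P) ∧ ¬R) ∧ (U ∨ R) = min(a, b) on (0.25, 0.75) = 0.25
  → value = 0.2500
|0.1823 − 0.2500| = 0.068

0.068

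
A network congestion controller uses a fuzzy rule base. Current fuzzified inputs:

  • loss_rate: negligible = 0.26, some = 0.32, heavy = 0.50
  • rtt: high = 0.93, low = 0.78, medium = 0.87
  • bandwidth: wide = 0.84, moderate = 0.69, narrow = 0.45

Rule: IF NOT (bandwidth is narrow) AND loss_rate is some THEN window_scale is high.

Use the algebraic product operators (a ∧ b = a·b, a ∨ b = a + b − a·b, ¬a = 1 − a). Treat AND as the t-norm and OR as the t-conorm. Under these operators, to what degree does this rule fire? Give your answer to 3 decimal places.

firing strength: ¬narrow=1−0.45=0.55, some=0.32; AND[a·b] → w = 0.1760

0.176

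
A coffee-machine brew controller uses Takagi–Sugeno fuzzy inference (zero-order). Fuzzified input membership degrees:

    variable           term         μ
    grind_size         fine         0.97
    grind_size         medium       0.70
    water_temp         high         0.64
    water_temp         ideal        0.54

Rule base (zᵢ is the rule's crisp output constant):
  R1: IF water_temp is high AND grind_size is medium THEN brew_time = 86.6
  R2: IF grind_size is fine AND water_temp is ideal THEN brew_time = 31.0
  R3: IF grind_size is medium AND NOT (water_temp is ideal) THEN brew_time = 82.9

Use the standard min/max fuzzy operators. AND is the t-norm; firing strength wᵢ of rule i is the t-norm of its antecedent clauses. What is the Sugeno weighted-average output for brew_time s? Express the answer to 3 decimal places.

67.255

R1 (z=86.6): high=0.64, medium=0.70; AND[min(a, b)] → w = 0.64
R2 (z=31.0): fine=0.97, ideal=0.54; AND[min(a, b)] → w = 0.54
R3 (z=82.9): medium=0.70, ¬ideal=1−0.54=0.46; AND[min(a, b)] → w = 0.46
Weighted average = (0.64·86.6 + 0.54·31.0 + 0.46·82.9) / (0.64 + 0.54 + 0.46)
  = 110.2980 / 1.6400 = 67.255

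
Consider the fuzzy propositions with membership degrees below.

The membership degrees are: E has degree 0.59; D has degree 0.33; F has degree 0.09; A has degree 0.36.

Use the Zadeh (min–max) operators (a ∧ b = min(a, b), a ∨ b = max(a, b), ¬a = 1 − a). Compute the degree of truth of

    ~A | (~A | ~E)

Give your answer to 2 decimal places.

0.64

~A = 1 − 0.36 = 0.64
~A = 1 − 0.36 = 0.64
~E = 1 − 0.59 = 0.41
~A | ~E = max(a, b) on (0.64, 0.41) = 0.64
~A | (~A | ~E) = max(a, b) on (0.64, 0.64) = 0.64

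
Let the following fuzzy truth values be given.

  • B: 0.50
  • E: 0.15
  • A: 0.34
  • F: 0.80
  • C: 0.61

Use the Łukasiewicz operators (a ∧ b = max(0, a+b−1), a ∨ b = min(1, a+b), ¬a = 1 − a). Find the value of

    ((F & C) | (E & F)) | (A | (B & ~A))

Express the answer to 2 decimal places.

0.91

F & C = max(0, a+b−1) on (0.80, 0.61) = 0.41
E & F = max(0, a+b−1) on (0.15, 0.80) = 0.00
(F & C) | (E & F) = min(1, a+b) on (0.41, 0.00) = 0.41
~A = 1 − 0.34 = 0.66
B & ~A = max(0, a+b−1) on (0.50, 0.66) = 0.16
A | (B & ~A) = min(1, a+b) on (0.34, 0.16) = 0.50
((F & C) | (E & F)) | (A | (B & ~A)) = min(1, a+b) on (0.41, 0.50) = 0.91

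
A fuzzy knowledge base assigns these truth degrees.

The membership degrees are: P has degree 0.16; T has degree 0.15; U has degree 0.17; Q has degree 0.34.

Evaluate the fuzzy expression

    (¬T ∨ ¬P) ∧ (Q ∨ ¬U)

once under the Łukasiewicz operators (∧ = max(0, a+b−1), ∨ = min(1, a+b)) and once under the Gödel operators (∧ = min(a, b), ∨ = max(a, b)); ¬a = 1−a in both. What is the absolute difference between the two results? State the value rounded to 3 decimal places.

Under Łukasiewicz:
  ¬T = 1 − 0.15 = 0.85
  ¬P = 1 − 0.16 = 0.84
  ¬T ∨ ¬P = min(1, a+b) on (0.85, 0.84) = 1.00
  ¬U = 1 − 0.17 = 0.83
  Q ∨ ¬U = min(1, a+b) on (0.34, 0.83) = 1.00
  (¬T ∨ ¬P) ∧ (Q ∨ ¬U) = max(0, a+b−1) on (1.00, 1.00) = 1.00
  → value = 1.0000
Under Gödel:
  ¬T = 1 − 0.15 = 0.85
  ¬P = 1 − 0.16 = 0.84
  ¬T ∨ ¬P = max(a, b) on (0.85, 0.84) = 0.85
  ¬U = 1 − 0.17 = 0.83
  Q ∨ ¬U = max(a, b) on (0.34, 0.83) = 0.83
  (¬T ∨ ¬P) ∧ (Q ∨ ¬U) = min(a, b) on (0.85, 0.83) = 0.83
  → value = 0.8300
|1.0000 − 0.8300| = 0.170

0.170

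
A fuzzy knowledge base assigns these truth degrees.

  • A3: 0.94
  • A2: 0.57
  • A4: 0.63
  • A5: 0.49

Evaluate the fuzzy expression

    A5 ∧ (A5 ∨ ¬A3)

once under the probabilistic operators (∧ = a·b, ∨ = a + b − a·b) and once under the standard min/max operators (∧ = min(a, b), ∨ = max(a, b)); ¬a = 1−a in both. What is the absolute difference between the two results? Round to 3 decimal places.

Under probabilistic:
  ¬A3 = 1 − 0.9400 = 0.0600
  A5 ∨ ¬A3 = a + b − a·b on (0.4900, 0.0600) = 0.5206
  A5 ∧ (A5 ∨ ¬A3) = a·b on (0.4900, 0.5206) = 0.2551
  → value = 0.2551
Under standard min/max:
  ¬A3 = 1 − 0.94 = 0.06
  A5 ∨ ¬A3 = max(a, b) on (0.49, 0.06) = 0.49
  A5 ∧ (A5 ∨ ¬A3) = min(a, b) on (0.49, 0.49) = 0.49
  → value = 0.4900
|0.2551 − 0.4900| = 0.235

0.235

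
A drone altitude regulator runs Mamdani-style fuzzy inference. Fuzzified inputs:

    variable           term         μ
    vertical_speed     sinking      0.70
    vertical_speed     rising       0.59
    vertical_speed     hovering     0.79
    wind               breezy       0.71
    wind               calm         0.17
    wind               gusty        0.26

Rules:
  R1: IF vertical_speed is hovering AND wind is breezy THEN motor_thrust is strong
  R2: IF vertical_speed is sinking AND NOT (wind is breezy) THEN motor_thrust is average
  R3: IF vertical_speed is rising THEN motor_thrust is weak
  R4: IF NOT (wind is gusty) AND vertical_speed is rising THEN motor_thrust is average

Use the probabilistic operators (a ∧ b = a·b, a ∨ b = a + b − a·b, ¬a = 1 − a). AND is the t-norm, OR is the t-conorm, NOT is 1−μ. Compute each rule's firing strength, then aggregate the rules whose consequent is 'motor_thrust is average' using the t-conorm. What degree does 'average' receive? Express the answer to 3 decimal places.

R1: hovering=0.79, breezy=0.71; AND[a·b] → w = 0.5609
R2: sinking=0.70, ¬breezy=1−0.71=0.29; AND[a·b] → w = 0.2030
R3: rising=0.59 → w = 0.5900
R4: ¬gusty=1−0.26=0.74, rising=0.59; AND[a·b] → w = 0.4366
Rules with consequent 'average': {R2, R4} → strengths 0.2030, 0.4366
Aggregate via t-conorm [a + b − a·b]: 0.5510

0.551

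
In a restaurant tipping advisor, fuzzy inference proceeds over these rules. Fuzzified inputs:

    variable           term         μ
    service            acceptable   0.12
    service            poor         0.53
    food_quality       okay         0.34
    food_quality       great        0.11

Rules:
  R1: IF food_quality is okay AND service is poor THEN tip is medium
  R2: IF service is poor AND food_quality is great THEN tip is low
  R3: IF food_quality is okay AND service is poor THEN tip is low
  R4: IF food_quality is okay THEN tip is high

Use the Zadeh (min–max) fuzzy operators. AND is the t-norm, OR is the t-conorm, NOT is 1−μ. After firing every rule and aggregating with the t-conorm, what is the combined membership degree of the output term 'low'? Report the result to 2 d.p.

R1: okay=0.34, poor=0.53; AND[min(a, b)] → w = 0.34
R2: poor=0.53, great=0.11; AND[min(a, b)] → w = 0.11
R3: okay=0.34, poor=0.53; AND[min(a, b)] → w = 0.34
R4: okay=0.34 → w = 0.34
Rules with consequent 'low': {R2, R3} → strengths 0.11, 0.34
Aggregate via t-conorm [max(a, b)]: 0.34

0.34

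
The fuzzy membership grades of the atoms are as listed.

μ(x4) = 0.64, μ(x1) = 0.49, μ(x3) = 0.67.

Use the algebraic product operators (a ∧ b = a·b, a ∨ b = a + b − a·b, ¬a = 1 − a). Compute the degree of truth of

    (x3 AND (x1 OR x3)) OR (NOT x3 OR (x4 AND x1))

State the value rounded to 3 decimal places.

0.796

x1 OR x3 = a + b − a·b on (0.4900, 0.6700) = 0.8317
x3 AND (x1 OR x3) = a·b on (0.6700, 0.8317) = 0.5572
NOT x3 = 1 − 0.6700 = 0.3300
x4 AND x1 = a·b on (0.6400, 0.4900) = 0.3136
NOT x3 OR (x4 AND x1) = a + b − a·b on (0.3300, 0.3136) = 0.5401
(x3 AND (x1 OR x3)) OR (NOT x3 OR (x4 AND x1)) = a + b − a·b on (0.5572, 0.5401) = 0.7964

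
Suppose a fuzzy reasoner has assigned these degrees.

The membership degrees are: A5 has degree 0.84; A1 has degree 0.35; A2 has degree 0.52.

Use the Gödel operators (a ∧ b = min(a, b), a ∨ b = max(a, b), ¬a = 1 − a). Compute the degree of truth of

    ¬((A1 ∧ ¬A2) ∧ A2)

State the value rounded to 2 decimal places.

0.65

¬A2 = 1 − 0.52 = 0.48
A1 ∧ ¬A2 = min(a, b) on (0.35, 0.48) = 0.35
(A1 ∧ ¬A2) ∧ A2 = min(a, b) on (0.35, 0.52) = 0.35
¬((A1 ∧ ¬A2) ∧ A2) = 1 − 0.35 = 0.65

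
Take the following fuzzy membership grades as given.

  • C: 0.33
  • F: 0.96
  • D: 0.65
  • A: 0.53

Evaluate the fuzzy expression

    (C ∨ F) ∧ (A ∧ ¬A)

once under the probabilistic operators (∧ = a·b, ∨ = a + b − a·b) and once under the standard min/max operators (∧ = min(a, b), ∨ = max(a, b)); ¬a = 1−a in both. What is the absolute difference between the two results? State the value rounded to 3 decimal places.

0.228

Under probabilistic:
  C ∨ F = a + b − a·b on (0.3300, 0.9600) = 0.9732
  ¬A = 1 − 0.5300 = 0.4700
  A ∧ ¬A = a·b on (0.5300, 0.4700) = 0.2491
  (C ∨ F) ∧ (A ∧ ¬A) = a·b on (0.9732, 0.2491) = 0.2424
  → value = 0.2424
Under standard min/max:
  C ∨ F = max(a, b) on (0.33, 0.96) = 0.96
  ¬A = 1 − 0.53 = 0.47
  A ∧ ¬A = min(a, b) on (0.53, 0.47) = 0.47
  (C ∨ F) ∧ (A ∧ ¬A) = min(a, b) on (0.96, 0.47) = 0.47
  → value = 0.4700
|0.2424 − 0.4700| = 0.228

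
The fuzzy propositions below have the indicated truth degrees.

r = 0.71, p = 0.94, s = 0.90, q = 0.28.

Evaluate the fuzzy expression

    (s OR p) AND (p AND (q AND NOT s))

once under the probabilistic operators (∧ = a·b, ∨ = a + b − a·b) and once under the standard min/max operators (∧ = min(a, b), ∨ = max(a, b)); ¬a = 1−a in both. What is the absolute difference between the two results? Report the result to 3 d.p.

Under probabilistic:
  s OR p = a + b − a·b on (0.9000, 0.9400) = 0.9940
  NOT s = 1 − 0.9000 = 0.1000
  q AND NOT s = a·b on (0.2800, 0.1000) = 0.0280
  p AND (q AND NOT s) = a·b on (0.9400, 0.0280) = 0.0263
  (s OR p) AND (p AND (q AND NOT s)) = a·b on (0.9940, 0.0263) = 0.0262
  → value = 0.0262
Under standard min/max:
  s OR p = max(a, b) on (0.90, 0.94) = 0.94
  NOT s = 1 − 0.90 = 0.10
  q AND NOT s = min(a, b) on (0.28, 0.10) = 0.10
  p AND (q AND NOT s) = min(a, b) on (0.94, 0.10) = 0.10
  (s OR p) AND (p AND (q AND NOT s)) = min(a, b) on (0.94, 0.10) = 0.10
  → value = 0.1000
|0.0262 − 0.1000| = 0.074

0.074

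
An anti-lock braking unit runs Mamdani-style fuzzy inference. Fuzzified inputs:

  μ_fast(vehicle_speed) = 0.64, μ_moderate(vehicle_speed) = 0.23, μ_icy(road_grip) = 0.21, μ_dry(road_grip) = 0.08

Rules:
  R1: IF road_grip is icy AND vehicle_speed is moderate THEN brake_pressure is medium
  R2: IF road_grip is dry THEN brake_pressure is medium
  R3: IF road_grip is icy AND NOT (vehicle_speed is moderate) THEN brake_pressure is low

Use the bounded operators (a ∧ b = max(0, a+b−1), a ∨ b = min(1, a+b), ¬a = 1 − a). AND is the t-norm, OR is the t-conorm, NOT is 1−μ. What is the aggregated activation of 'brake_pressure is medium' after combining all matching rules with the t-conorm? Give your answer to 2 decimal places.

R1: icy=0.21, moderate=0.23; AND[max(0, a+b−1)] → w = 0.00
R2: dry=0.08 → w = 0.08
R3: icy=0.21, ¬moderate=1−0.23=0.77; AND[max(0, a+b−1)] → w = 0.00
Rules with consequent 'medium': {R1, R2} → strengths 0.00, 0.08
Aggregate via t-conorm [min(1, a+b)]: 0.08

0.08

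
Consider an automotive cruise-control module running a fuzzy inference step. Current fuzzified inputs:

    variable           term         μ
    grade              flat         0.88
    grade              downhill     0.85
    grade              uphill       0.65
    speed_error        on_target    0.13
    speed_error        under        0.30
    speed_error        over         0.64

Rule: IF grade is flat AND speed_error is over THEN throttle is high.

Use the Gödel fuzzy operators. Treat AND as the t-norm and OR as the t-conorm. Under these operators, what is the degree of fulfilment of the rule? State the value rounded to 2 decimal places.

firing strength: flat=0.88, over=0.64; AND[min(a, b)] → w = 0.64

0.64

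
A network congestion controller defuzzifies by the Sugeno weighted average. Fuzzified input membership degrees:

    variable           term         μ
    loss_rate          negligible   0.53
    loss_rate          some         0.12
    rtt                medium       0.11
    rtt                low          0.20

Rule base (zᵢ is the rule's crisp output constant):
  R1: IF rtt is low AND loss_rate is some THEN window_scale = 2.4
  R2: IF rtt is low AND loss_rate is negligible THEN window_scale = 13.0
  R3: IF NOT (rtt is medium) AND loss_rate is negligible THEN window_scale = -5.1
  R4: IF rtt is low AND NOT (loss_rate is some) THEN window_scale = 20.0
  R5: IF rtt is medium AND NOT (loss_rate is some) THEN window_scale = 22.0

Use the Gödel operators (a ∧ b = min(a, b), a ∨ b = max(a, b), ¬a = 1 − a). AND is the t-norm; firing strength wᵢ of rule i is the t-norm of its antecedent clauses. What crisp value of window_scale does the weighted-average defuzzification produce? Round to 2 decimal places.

R1 (z=2.4): low=0.20, some=0.12; AND[min(a, b)] → w = 0.12
R2 (z=13.0): low=0.20, negligible=0.53; AND[min(a, b)] → w = 0.20
R3 (z=-5.1): ¬medium=1−0.11=0.89, negligible=0.53; AND[min(a, b)] → w = 0.53
R4 (z=20.0): low=0.20, ¬some=1−0.12=0.88; AND[min(a, b)] → w = 0.20
R5 (z=22.0): medium=0.11, ¬some=1−0.12=0.88; AND[min(a, b)] → w = 0.11
Weighted average = (0.12·2.4 + 0.20·13.0 + 0.53·-5.1 + 0.20·20.0 + 0.11·22.0) / (0.12 + 0.20 + 0.53 + 0.20 + 0.11)
  = 6.6050 / 1.1600 = 5.69

5.69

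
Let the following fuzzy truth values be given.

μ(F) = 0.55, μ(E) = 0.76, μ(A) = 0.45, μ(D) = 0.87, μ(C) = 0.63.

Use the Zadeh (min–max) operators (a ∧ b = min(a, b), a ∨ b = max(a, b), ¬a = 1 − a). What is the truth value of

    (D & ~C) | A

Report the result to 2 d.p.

0.45

~C = 1 − 0.63 = 0.37
D & ~C = min(a, b) on (0.87, 0.37) = 0.37
(D & ~C) | A = max(a, b) on (0.37, 0.45) = 0.45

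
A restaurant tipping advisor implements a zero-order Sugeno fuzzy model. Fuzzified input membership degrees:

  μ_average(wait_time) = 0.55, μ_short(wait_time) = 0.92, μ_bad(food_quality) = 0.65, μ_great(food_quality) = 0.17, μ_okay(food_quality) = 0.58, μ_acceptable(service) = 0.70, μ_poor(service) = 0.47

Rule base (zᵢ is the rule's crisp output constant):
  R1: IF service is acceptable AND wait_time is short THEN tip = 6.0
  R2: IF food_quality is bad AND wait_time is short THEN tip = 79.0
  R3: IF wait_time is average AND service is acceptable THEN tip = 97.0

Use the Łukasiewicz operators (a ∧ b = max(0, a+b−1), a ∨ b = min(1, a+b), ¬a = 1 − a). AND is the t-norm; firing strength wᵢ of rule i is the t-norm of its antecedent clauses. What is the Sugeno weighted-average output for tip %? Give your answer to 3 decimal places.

R1 (z=6.0): acceptable=0.70, short=0.92; AND[max(0, a+b−1)] → w = 0.62
R2 (z=79.0): bad=0.65, short=0.92; AND[max(0, a+b−1)] → w = 0.57
R3 (z=97.0): average=0.55, acceptable=0.70; AND[max(0, a+b−1)] → w = 0.25
Weighted average = (0.62·6.0 + 0.57·79.0 + 0.25·97.0) / (0.62 + 0.57 + 0.25)
  = 73.0000 / 1.4400 = 50.694

50.694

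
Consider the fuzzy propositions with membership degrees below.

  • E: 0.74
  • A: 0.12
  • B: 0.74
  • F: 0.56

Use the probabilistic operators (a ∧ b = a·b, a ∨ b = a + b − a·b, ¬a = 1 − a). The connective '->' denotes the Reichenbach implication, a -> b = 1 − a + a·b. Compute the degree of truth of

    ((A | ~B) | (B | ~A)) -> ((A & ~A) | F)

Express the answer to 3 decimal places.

0.614

~B = 1 − 0.7400 = 0.2600
A | ~B = a + b − a·b on (0.1200, 0.2600) = 0.3488
~A = 1 − 0.1200 = 0.8800
B | ~A = a + b − a·b on (0.7400, 0.8800) = 0.9688
(A | ~B) | (B | ~A) = a + b − a·b on (0.3488, 0.9688) = 0.9797
~A = 1 − 0.1200 = 0.8800
A & ~A = a·b on (0.1200, 0.8800) = 0.1056
(A & ~A) | F = a + b − a·b on (0.1056, 0.5600) = 0.6065
((A | ~B) | (B | ~A)) -> ((A & ~A) | F)  [Reichenbach: 1 − a + a·b] with a=0.9797, b=0.6065 → 0.6145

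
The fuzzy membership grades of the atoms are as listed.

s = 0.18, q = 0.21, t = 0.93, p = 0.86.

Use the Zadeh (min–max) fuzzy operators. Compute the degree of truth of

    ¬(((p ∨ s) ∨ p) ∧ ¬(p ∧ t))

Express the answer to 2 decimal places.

p ∨ s = max(a, b) on (0.86, 0.18) = 0.86
(p ∨ s) ∨ p = max(a, b) on (0.86, 0.86) = 0.86
p ∧ t = min(a, b) on (0.86, 0.93) = 0.86
¬(p ∧ t) = 1 − 0.86 = 0.14
((p ∨ s) ∨ p) ∧ ¬(p ∧ t) = min(a, b) on (0.86, 0.14) = 0.14
¬(((p ∨ s) ∨ p) ∧ ¬(p ∧ t)) = 1 − 0.14 = 0.86

0.86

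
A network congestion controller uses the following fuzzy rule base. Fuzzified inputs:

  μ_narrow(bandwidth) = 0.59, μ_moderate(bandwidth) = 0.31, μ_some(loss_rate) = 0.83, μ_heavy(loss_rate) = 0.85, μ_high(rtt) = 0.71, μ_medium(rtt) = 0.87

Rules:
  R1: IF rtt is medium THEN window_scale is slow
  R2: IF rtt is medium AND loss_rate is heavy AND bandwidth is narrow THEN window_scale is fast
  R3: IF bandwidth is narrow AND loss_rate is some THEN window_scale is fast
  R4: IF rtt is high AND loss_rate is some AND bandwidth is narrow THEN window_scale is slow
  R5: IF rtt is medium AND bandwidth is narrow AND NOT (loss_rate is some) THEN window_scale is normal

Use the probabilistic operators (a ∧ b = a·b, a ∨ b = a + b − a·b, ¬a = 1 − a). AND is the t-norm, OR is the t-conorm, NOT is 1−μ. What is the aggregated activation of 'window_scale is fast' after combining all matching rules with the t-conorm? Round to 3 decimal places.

R1: medium=0.87 → w = 0.8700
R2: medium=0.87, heavy=0.85, narrow=0.59; AND[a·b] → w = 0.4363
R3: narrow=0.59, some=0.83; AND[a·b] → w = 0.4897
R4: high=0.71, some=0.83, narrow=0.59; AND[a·b] → w = 0.3477
R5: medium=0.87, narrow=0.59, ¬some=1−0.83=0.17; AND[a·b] → w = 0.0873
Rules with consequent 'fast': {R2, R3} → strengths 0.4363, 0.4897
Aggregate via t-conorm [a + b − a·b]: 0.7123

0.712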